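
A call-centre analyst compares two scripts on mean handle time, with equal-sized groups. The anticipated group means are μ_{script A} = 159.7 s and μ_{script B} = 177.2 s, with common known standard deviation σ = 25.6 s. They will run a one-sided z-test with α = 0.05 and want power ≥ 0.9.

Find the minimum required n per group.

n = 37 per group

Standardized effect: d = |μ_{script A} − μ_{script B}| / σ = |159.7 − 177.2| / 25.6 = 0.6836
For power 0.9 need Φ(δ − z_{0.05}) = 0.9, so δ = z_{0.05} + z_{0.10} = 1.645 + 1.282 = 2.926.
δ = d·√(n/2) ⇒ n = 2(δ/d)² = 2 × (2.926 / 0.6836)² = 36.65.
Round up to the next whole unit.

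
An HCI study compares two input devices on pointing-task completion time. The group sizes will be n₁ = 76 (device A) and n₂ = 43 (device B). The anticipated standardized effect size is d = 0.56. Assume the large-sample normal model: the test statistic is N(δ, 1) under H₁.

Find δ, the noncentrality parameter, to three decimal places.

The noncentrality parameter scales effect size by the design's sample-size factor: δ = d / √(1/n₁ + 1/n₂) = 0.56 / √(1/76 + 1/43) = 2.9346

δ ≈ 2.935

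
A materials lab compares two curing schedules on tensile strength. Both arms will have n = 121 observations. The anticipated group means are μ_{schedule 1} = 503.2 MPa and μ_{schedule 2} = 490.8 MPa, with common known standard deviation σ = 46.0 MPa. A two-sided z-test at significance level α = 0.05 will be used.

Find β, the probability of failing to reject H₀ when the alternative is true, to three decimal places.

β ≈ 0.446

Standardized effect: d = |μ_{schedule 1} − μ_{schedule 2}| / σ = |503.2 − 490.8| / 46.0 = 0.2696
Noncentrality parameter: λ = d·√(n/2) = 0.2696 × √(121/2) = 2.0967
Critical value for a two-sided test at α = 0.05: z_{α/2} = 1.960.
Power = Φ(λ − 1.960) + Φ(−λ − 1.960) = Φ(0.137) + Φ(-4.057) = 0.5544 + 0.0000 = 0.5544.
Type II error: β = 1 − power = 1 − 0.5544 = 0.4456.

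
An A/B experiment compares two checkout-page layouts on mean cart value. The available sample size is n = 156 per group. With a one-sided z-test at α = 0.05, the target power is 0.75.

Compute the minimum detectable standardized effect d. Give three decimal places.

Need Φ(δ − 1.645) = 0.75, so δ = 1.645 + 0.674 = 2.319.
δ = d·√(n/2) ⇒ d = δ/√(n/2) = 2.319/√(156/2) = 0.2626.

d ≈ 0.263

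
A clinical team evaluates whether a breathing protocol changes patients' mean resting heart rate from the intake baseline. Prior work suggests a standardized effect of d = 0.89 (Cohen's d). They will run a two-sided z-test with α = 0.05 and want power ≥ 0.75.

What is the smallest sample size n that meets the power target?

n = 9

Set Φ(δ − 1.960) = 0.75; then δ − 1.960 = Φ⁻¹(0.75) = 0.674, giving δ = 2.634.
(The Φ(−δ − z_{α/2}) term is vanishingly small for δ > 0 and is dropped in the standard sample-size formula.)
δ = d·√n ⇒ n = (δ/d)² = (2.634 / 0.89)² = 8.76.
Round up to the next whole unit.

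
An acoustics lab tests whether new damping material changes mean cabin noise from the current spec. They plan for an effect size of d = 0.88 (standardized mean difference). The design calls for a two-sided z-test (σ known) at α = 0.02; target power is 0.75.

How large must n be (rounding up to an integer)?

n = 12

For power 0.75 need Φ(δ − z_{0.01}) = 0.75, so δ = z_{0.01} + z_{0.25} = 2.326 + 0.674 = 3.001.
(For δ > 0 the lower-tail rejection region contributes negligibly to power, so the one-term inversion is standard.)
δ = d·√n ⇒ n = (δ/d)² = (3.001 / 0.88)² = 11.63.
Rounding up, n = 12.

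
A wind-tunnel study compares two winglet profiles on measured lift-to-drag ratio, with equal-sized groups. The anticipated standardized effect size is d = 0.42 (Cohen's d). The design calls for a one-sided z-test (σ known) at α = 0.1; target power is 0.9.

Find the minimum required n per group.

n = 75 per group

For power 0.9 need Φ(δ − z_{0.1}) = 0.9, so δ = z_{0.1} + z_{0.10} = 1.282 + 1.282 = 2.563.
δ = d·√(n/2) ⇒ n = 2(δ/d)² = 2 × (2.563 / 0.42)² = 74.48.
Round up to the next whole unit.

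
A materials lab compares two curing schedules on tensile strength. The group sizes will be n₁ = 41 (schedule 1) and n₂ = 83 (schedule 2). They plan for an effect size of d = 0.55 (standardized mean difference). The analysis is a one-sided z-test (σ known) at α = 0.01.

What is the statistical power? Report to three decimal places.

Noncentrality parameter: δ = d / √(1/n₁ + 1/n₂) = 0.55 / √(1/41 + 1/83) = 2.8813
One-sided α = 0.01 → critical value z_{0.01} = 2.326.
Power = P(Z > 2.326 − δ) = Φ(0.555) = 0.7105.

Power ≈ 0.711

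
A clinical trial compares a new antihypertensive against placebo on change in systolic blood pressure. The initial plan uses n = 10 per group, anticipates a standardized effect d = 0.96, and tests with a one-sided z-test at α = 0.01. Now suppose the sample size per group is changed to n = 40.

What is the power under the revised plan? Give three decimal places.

Power ≈ 0.975

With n = 40 per group: δ = d·√(n/2) = 0.96 × √(40/2) = 4.2933. Critical value z_{0.01} = 2.326.
Revised power = Φ(δ − 2.326) = Φ(1.967) = 0.9754.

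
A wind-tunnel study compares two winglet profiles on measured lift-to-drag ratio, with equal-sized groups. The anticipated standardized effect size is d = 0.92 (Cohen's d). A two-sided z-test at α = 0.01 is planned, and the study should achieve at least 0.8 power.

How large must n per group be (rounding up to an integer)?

Set Φ(δ − 2.576) = 0.8; then δ − 2.576 = Φ⁻¹(0.8) = 0.842, giving δ = 3.417.
(Ignoring the negligible lower-tail rejection probability gives the usual closed-form inversion.)
δ = d·√(n/2) ⇒ n = 2(δ/d)² = 2 × (3.417 / 0.92)² = 27.60.
Rounding up, n = 28 per group.

n = 28 per group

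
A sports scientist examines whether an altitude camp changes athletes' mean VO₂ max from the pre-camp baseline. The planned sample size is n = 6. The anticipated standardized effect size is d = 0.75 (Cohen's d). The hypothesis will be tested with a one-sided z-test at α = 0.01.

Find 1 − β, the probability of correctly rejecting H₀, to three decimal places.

Power ≈ 0.312

Noncentrality parameter: δ = d·√n = 0.75 × √6 = 1.8371
Critical value for a one-sided test at α = 0.01: z_α = 2.326.
Power = Φ(δ − 2.326) = Φ(-0.489) = 0.3123.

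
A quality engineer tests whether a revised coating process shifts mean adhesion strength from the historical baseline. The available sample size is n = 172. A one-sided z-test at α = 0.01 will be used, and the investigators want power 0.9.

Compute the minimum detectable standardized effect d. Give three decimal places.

d ≈ 0.275

Need Φ(δ − 2.326) = 0.9, so δ = 2.326 + 1.282 = 3.608.
δ = d·√n ⇒ d = δ/√n = 3.608/√172 = 0.2751.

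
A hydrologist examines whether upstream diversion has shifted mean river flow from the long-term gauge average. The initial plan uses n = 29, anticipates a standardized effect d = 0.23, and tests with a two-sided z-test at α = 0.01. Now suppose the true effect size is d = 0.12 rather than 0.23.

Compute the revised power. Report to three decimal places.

Power ≈ 0.027

With d = 0.12: δ = d·√n = 0.12 × √29 = 0.6462. Critical value z_{0.005} = 2.576.
Revised power = Φ(δ − 2.576) + Φ(−δ − 2.576) = Φ(-1.930) + Φ(-3.222) = 0.0268 + 0.0006 = 0.0275.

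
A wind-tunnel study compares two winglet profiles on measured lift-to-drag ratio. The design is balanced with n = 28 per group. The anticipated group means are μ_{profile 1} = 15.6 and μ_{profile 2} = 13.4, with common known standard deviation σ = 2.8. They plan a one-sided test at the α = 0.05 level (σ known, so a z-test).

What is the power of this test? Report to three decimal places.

Power ≈ 0.902

Standardized effect: d = |μ_{profile 1} − μ_{profile 2}| / σ = |15.6 − 13.4| / 2.8 = 0.7857
Noncentrality parameter: δ = d·√(n/2) = 0.7857 × √(28/2) = 2.9399
Critical value for a one-sided test at α = 0.05: z_α = 1.645.
Power = Φ(δ − 1.645) = Φ(1.295) = 0.9023.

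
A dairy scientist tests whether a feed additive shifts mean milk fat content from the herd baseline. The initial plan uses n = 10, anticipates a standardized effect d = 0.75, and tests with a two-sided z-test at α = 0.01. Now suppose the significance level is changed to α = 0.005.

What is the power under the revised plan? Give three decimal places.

δ = d·√n = 0.75 × √10 = 2.3717 (unchanged). New critical value: z_{0.0025} = 2.807.
Revised power = Φ(δ − 2.807) + Φ(−δ − 2.807) = Φ(-0.435) + Φ(-5.179) = 0.3317 + 0.0000 = 0.3317.

Power ≈ 0.332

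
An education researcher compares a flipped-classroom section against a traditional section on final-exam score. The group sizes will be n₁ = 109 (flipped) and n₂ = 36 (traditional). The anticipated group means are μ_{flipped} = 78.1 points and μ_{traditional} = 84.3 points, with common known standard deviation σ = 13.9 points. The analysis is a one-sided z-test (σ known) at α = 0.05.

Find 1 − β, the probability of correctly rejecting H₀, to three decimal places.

Power ≈ 0.750

Standardized effect: d = |μ_{flipped} − μ_{traditional}| / σ = |78.1 − 84.3| / 13.9 = 0.4460
Noncentrality parameter: δ = d / √(1/n₁ + 1/n₂) = 0.4460 / √(1/109 + 1/36) = 2.3204
Critical value for a one-sided test at α = 0.05: z_α = 1.645.
Power = P(Z > 1.645 − δ) = Φ(0.676) = 0.7503.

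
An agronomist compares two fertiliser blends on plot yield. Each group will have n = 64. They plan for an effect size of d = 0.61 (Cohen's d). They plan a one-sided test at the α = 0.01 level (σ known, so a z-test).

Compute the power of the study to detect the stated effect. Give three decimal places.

Noncentrality parameter: δ = d·√(n/2) = 0.61 × √(64/2) = 3.4507
Critical value for a one-sided test at α = 0.01: z_α = 2.326.
Power = Φ(δ − 2.326) = Φ(1.124) = 0.8696.

Power ≈ 0.870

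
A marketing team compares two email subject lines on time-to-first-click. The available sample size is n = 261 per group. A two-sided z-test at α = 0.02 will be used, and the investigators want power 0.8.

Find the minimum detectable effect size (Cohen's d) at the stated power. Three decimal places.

d ≈ 0.277

Required noncentrality: δ = z_{0.01} + z_{0.20} = 2.326 + 0.842 = 3.168.
(Lower-tail contribution to power is negligible for δ > 0.)
δ = d·√(n/2) ⇒ d = δ/√(n/2) = 3.168/√(261/2) = 0.2773.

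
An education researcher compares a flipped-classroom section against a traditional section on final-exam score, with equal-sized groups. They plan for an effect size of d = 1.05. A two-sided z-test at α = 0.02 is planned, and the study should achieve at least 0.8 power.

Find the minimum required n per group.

Set Φ(δ − 2.326) = 0.8; then δ − 2.326 = Φ⁻¹(0.8) = 0.842, giving δ = 3.168.
(For δ > 0 the lower-tail rejection region contributes negligibly to power, so the one-term inversion is standard.)
δ = d·√(n/2) ⇒ n = 2(δ/d)² = 2 × (3.168 / 1.05)² = 18.21.
Rounding up, n = 19 per group.

n = 19 per group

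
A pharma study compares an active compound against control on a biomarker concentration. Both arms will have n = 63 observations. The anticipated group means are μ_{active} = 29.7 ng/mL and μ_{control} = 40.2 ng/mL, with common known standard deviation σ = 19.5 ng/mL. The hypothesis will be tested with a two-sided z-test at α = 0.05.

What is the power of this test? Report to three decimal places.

Standardized effect: d = |μ_{active} − μ_{control}| / σ = |29.7 − 40.2| / 19.5 = 0.5385
Noncentrality parameter: δ = d·√(n/2) = 0.5385 × √(63/2) = 3.0221
Two-sided α = 0.05 → critical value z_{0.025} = 1.960.
Power = Φ(δ − 1.960) + Φ(−δ − 1.960) = Φ(1.062) + Φ(-4.982) = 0.8559 + 0.0000 = 0.8559.

Power ≈ 0.856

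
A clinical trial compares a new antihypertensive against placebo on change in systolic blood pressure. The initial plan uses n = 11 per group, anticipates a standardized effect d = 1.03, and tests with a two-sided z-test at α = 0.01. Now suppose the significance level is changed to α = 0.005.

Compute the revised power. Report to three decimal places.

Power ≈ 0.348

δ = d·√(n/2) = 1.03 × √(11/2) = 2.4156 (unchanged). New critical value: z_{0.0025} = 2.807.
Revised power = Φ(δ − 2.807) + Φ(−δ − 2.807) = Φ(-0.391) + Φ(-5.223) = 0.3477 + 0.0000 = 0.3477.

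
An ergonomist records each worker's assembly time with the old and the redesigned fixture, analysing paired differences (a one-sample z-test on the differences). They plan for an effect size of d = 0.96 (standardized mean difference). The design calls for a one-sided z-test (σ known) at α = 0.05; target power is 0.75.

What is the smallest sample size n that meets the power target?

For power 0.75 need Φ(δ − z_{0.05}) = 0.75, so δ = z_{0.05} + z_{0.25} = 1.645 + 0.674 = 2.319.
δ = d·√n ⇒ n = (δ/d)² = (2.319 / 0.96)² = 5.84.
Round up to the next whole unit.

n = 6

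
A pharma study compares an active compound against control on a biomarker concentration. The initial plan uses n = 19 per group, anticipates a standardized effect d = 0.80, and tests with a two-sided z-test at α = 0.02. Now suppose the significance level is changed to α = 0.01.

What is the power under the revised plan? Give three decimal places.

Power ≈ 0.456

δ = d·√(n/2) = 0.80 × √(19/2) = 2.4658 (unchanged). New critical value: z_{0.005} = 2.576.
Revised power = Φ(δ − 2.576) + Φ(−δ − 2.576) = Φ(-0.110) + Φ(-5.042) = 0.4562 + 0.0000 = 0.4562.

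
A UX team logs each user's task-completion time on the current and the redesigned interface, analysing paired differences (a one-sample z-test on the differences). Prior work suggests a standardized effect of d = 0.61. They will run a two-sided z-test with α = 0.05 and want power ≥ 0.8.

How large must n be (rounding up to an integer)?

For power 0.8 need Φ(δ − z_{0.025}) = 0.8, so δ = z_{0.025} + z_{0.20} = 1.960 + 0.842 = 2.802.
(For δ > 0 the lower-tail rejection region contributes negligibly to power, so the one-term inversion is standard.)
δ = d·√n ⇒ n = (δ/d)² = (2.802 / 0.61)² = 21.09.
Rounding up, n = 22.

n = 22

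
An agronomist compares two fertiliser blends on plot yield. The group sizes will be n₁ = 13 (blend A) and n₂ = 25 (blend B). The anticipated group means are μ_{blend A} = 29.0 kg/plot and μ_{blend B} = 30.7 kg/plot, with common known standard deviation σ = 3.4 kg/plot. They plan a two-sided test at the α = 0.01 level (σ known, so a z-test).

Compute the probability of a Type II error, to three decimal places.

Standardized effect: d = |μ_{blend A} − μ_{blend B}| / σ = |29.0 − 30.7| / 3.4 = 0.5000
Noncentrality parameter: δ = d / √(1/n₁ + 1/n₂) = 0.5000 / √(1/13 + 1/25) = 1.4622
Two-sided α = 0.01 → critical value z_{0.005} = 2.576.
Power = Φ(δ − 2.576) + Φ(−δ − 2.576) = Φ(-1.114) + Φ(-4.038) = 0.1327 + 0.0000 = 0.1328.
Type II error: β = 1 − power = 1 − 0.1328 = 0.8672.

β ≈ 0.867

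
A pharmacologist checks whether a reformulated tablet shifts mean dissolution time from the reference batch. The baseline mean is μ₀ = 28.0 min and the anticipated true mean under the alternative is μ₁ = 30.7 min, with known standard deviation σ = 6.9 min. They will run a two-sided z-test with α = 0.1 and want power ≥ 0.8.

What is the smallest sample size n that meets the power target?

Standardized effect: d = |μ₁ − μ₀| / σ = |30.7 − 28.0| / 6.9 = 0.3913
For power 0.8 need Φ(δ − z_{0.05}) = 0.8, so δ = z_{0.05} + z_{0.20} = 1.645 + 0.842 = 2.486.
(For δ > 0 the lower-tail rejection region contributes negligibly to power, so the one-term inversion is standard.)
δ = d·√n ⇒ n = (δ/d)² = (2.486 / 0.3913)² = 40.38.
Round up to the next whole unit.

n = 41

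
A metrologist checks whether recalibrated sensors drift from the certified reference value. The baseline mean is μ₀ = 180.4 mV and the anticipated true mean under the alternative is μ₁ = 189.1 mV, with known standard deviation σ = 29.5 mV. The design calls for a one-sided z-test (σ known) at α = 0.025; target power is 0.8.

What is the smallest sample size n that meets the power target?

Standardized effect: d = |μ₁ − μ₀| / σ = |189.1 − 180.4| / 29.5 = 0.2949
Set Φ(δ − 1.960) = 0.8; then δ − 1.960 = Φ⁻¹(0.8) = 0.842, giving δ = 2.802.
δ = d·√n ⇒ n = (δ/d)² = (2.802 / 0.2949)² = 90.24.
Round up to the next whole unit.

n = 91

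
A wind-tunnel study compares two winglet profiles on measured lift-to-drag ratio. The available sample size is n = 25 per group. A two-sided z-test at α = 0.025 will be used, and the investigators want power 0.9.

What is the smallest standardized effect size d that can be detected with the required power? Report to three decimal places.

Need Φ(δ − 2.241) = 0.9, so δ = 2.241 + 1.282 = 3.523.
(Lower-tail contribution to power is negligible for δ > 0.)
δ = d·√(n/2) ⇒ d = δ/√(n/2) = 3.523/√(25/2) = 0.9964.

d ≈ 0.996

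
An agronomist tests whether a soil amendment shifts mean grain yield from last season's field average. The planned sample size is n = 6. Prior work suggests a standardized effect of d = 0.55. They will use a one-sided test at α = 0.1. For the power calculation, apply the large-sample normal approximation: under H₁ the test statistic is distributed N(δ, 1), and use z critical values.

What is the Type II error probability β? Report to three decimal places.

Noncentrality parameter: δ = d·√n = 0.55 × √6 = 1.3472
One-sided α = 0.1 → critical value z_{0.1} = 1.282.
Power = Φ(δ − 1.282) = Φ(0.066) = 0.5262.
Type II error: β = 1 − power = 1 − 0.5262 = 0.4738.

β ≈ 0.474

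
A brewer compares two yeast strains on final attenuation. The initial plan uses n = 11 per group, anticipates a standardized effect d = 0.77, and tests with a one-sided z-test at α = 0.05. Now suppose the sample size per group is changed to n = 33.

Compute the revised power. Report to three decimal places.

With n = 33 per group: δ = d·√(n/2) = 0.77 × √(33/2) = 3.1278. Critical value z_{0.05} = 1.645.
Revised power = Φ(δ − 1.645) = Φ(1.483) = 0.9309.

Power ≈ 0.931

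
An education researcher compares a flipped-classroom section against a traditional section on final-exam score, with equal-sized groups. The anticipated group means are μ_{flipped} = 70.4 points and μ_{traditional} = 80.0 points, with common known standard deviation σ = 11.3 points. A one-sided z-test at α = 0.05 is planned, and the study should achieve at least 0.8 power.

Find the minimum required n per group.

n = 18 per group

Standardized effect: d = |μ_{flipped} − μ_{traditional}| / σ = |70.4 − 80.0| / 11.3 = 0.8496
Set Φ(δ − 1.645) = 0.8; then δ − 1.645 = Φ⁻¹(0.8) = 0.842, giving δ = 2.486.
δ = d·√(n/2) ⇒ n = 2(δ/d)² = 2 × (2.486 / 0.8496)² = 17.13.
Round up to the next whole unit.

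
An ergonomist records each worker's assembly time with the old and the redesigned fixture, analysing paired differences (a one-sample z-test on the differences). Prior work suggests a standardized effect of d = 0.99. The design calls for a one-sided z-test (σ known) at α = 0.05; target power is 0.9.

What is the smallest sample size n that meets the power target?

n = 9

Set Φ(δ − 1.645) = 0.9; then δ − 1.645 = Φ⁻¹(0.9) = 1.282, giving δ = 2.926.
δ = d·√n ⇒ n = (δ/d)² = (2.926 / 0.99)² = 8.74.
Rounding up, n = 9.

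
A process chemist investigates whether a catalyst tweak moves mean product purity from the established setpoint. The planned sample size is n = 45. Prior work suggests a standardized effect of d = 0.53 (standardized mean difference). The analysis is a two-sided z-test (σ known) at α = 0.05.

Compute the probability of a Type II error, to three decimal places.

β ≈ 0.055

Noncentrality parameter: δ = d·√n = 0.53 × √45 = 3.5553
Two-sided α = 0.05 → critical value z_{0.025} = 1.960.
Power = Φ(δ − 1.960) + Φ(−δ − 1.960) = Φ(1.595) + Φ(-5.515) = 0.9447 + 0.0000 = 0.9447.
Type II error: β = 1 − power = 1 − 0.9447 = 0.0553.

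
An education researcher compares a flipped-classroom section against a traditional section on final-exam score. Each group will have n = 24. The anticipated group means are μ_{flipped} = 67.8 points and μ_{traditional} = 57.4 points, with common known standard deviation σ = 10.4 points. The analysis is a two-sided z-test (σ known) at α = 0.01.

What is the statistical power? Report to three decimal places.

Standardized effect: d = |μ_{flipped} − μ_{traditional}| / σ = |67.8 − 57.4| / 10.4 = 1.0000
Noncentrality parameter: λ = d·√(n/2) = 1.0000 × √(24/2) = 3.4641
Critical value for a two-sided test at α = 0.01: z_{α/2} = 2.576.
Power = Φ(λ − 2.576) + Φ(−λ − 2.576) = Φ(0.888) + Φ(-6.040) = 0.8128 + 0.0000 = 0.8128.

Power ≈ 0.813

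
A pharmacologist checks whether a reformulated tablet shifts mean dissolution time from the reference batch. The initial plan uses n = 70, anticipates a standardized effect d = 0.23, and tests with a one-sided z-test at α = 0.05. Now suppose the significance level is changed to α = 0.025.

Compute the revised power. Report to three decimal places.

Power ≈ 0.486

δ = d·√n = 0.23 × √70 = 1.9243 (unchanged). New critical value: z_{0.025} = 1.960.
Revised power = P(Z > 1.960 − δ) = Φ(-0.036) = 0.4858.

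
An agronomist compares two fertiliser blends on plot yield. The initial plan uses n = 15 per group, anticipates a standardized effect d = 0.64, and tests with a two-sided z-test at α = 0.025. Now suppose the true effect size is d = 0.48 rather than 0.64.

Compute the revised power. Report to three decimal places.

Power ≈ 0.177

With d = 0.48: δ = d·√(n/2) = 0.48 × √(15/2) = 1.3145. Critical value z_{0.0125} = 2.241.
Revised power = Φ(δ − 2.241) + Φ(−δ − 2.241) = Φ(-0.927) + Φ(-3.556) = 0.1770 + 0.0002 = 0.1772.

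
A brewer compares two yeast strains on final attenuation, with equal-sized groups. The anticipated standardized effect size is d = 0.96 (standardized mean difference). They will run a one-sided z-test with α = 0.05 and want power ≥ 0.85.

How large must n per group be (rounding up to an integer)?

n = 16 per group

Set Φ(δ − 1.645) = 0.85; then δ − 1.645 = Φ⁻¹(0.85) = 1.036, giving δ = 2.681.
δ = d·√(n/2) ⇒ n = 2(δ/d)² = 2 × (2.681 / 0.96)² = 15.60.
Round up to the next whole unit.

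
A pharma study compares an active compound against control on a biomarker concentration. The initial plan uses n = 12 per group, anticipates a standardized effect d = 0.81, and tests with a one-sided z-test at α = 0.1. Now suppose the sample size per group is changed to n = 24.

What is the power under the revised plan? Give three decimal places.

With n = 24 per group: δ = d·√(n/2) = 0.81 × √(24/2) = 2.8059. Critical value z_{0.1} = 1.282.
Revised power = P(Z > 1.282 − δ) = Φ(1.524) = 0.9363.

Power ≈ 0.936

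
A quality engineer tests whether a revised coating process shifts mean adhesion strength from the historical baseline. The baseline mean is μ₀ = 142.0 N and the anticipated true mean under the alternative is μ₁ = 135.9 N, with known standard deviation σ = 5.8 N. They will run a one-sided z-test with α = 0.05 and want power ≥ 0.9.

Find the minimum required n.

n = 8

Standardized effect: d = |μ₁ − μ₀| / σ = |135.9 − 142.0| / 5.8 = 1.0517
Set Φ(δ − 1.645) = 0.9; then δ − 1.645 = Φ⁻¹(0.9) = 1.282, giving δ = 2.926.
δ = d·√n ⇒ n = (δ/d)² = (2.926 / 1.0517)² = 7.74.
Round up to the next whole unit.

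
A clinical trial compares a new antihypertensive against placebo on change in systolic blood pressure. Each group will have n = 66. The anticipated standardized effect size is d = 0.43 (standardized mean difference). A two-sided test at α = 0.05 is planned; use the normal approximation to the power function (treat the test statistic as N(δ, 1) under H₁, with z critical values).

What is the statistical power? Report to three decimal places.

Power ≈ 0.695

Noncentrality parameter: δ = d·√(n/2) = 0.43 × √(66/2) = 2.4702
Critical value for a two-sided test at α = 0.05: z_{α/2} = 1.960.
Power = Φ(δ − 1.960) + Φ(−δ − 1.960) = Φ(0.510) + Φ(-4.430) = 0.6950 + 0.0000 = 0.6950.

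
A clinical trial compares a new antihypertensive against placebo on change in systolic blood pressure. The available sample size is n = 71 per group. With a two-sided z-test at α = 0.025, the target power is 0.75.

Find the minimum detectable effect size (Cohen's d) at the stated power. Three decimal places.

Need Φ(δ − 2.241) = 0.75, so δ = 2.241 + 0.674 = 2.916.
(The second rejection-region term Φ(−δ − z_{α/2}) is negligible and dropped.)
δ = d·√(n/2) ⇒ d = δ/√(n/2) = 2.916/√(71/2) = 0.4894.

d ≈ 0.489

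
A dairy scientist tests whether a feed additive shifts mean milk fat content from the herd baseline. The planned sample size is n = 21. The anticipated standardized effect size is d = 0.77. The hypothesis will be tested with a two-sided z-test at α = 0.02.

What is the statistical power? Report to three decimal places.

Power ≈ 0.885

Noncentrality parameter: δ = d·√n = 0.77 × √21 = 3.5286
Two-sided α = 0.02 → critical value z_{0.01} = 2.326.
Power = Φ(δ − 2.326) + Φ(−δ − 2.326) = Φ(1.202) + Φ(-5.855) = 0.8854 + 0.0000 = 0.8854.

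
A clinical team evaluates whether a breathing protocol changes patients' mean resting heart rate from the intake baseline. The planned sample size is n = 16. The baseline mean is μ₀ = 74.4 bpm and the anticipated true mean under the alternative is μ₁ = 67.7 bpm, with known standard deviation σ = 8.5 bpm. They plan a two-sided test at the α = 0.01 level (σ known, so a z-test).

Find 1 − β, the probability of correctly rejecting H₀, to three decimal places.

Power ≈ 0.718

Standardized effect: d = |μ₁ − μ₀| / σ = |67.7 − 74.4| / 8.5 = 0.7882
Noncentrality parameter: δ = d·√n = 0.7882 × √16 = 3.1529
Critical value for a two-sided test at α = 0.01: z_{α/2} = 2.576.
Power = Φ(δ − 2.576) + Φ(−δ − 2.576) = Φ(0.577) + Φ(-5.729) = 0.7181 + 0.0000 = 0.7181.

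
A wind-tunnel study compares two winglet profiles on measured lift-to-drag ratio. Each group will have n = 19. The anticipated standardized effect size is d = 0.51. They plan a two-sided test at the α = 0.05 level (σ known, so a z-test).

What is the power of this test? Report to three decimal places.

Noncentrality parameter: δ = d·√(n/2) = 0.51 × √(19/2) = 1.5719
Two-sided α = 0.05 → critical value z_{0.025} = 1.960.
Power = Φ(δ − 1.960) + Φ(−δ − 1.960) = Φ(-0.388) + Φ(-3.532) = 0.3490 + 0.0002 = 0.3492.

Power ≈ 0.349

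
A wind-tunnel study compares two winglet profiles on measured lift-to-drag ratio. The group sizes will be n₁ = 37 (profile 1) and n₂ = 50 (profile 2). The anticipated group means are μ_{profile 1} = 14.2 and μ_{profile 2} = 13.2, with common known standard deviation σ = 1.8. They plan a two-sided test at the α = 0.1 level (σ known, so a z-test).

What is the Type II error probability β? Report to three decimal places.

β ≈ 0.180

Standardized effect: d = |μ_{profile 1} − μ_{profile 2}| / σ = |14.2 − 13.2| / 1.8 = 0.5556
Noncentrality parameter: δ = d / √(1/n₁ + 1/n₂) = 0.5556 / √(1/37 + 1/50) = 2.5619
Critical value for a two-sided test at α = 0.1: z_{α/2} = 1.645.
Power = Φ(δ − 1.645) + Φ(−δ − 1.645) = Φ(0.917) + Φ(-4.207) = 0.8204 + 0.0000 = 0.8204.
Type II error: β = 1 − power = 1 − 0.8204 = 0.1796.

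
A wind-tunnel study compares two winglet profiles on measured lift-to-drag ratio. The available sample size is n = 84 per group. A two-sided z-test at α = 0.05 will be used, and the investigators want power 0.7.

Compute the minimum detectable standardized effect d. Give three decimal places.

Required noncentrality: δ = z_{0.025} + z_{0.30} = 1.960 + 0.524 = 2.484.
(Lower-tail contribution to power is negligible for δ > 0.)
δ = d·√(n/2) ⇒ d = δ/√(n/2) = 2.484/√(84/2) = 0.3833.

d ≈ 0.383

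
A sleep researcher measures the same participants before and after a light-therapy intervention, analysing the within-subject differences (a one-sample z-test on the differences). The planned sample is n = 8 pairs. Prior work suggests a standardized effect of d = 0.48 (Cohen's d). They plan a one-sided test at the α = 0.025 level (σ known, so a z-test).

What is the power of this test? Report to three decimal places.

Noncentrality parameter: λ = d·√n = 0.48 × √8 = 1.3576
Critical value for a one-sided test at α = 0.025: z_α = 1.960.
Power = P(Z > 1.960 − λ) = Φ(-0.602) = 0.2735.

Power ≈ 0.273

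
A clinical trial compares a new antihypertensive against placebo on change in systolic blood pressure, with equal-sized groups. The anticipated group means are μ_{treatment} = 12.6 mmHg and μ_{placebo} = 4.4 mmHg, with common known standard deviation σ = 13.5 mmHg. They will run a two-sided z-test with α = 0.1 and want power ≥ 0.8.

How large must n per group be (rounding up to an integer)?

Standardized effect: d = |μ_{treatment} − μ_{placebo}| / σ = |12.6 − 4.4| / 13.5 = 0.6074
For power 0.8 need Φ(δ − z_{0.05}) = 0.8, so δ = z_{0.05} + z_{0.20} = 1.645 + 0.842 = 2.486.
(For δ > 0 the lower-tail rejection region contributes negligibly to power, so the one-term inversion is standard.)
δ = d·√(n/2) ⇒ n = 2(δ/d)² = 2 × (2.486 / 0.6074)² = 33.51.
Round up to the next whole unit.

n = 34 per group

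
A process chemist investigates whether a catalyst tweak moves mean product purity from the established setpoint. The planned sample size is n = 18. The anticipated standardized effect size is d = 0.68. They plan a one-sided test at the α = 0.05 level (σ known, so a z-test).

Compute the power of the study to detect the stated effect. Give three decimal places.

Noncentrality parameter: δ = d·√n = 0.68 × √18 = 2.8850
One-sided α = 0.05 → critical value z_{0.05} = 1.645.
Power = P(Z > 1.645 − δ) = Φ(1.240) = 0.8925.

Power ≈ 0.893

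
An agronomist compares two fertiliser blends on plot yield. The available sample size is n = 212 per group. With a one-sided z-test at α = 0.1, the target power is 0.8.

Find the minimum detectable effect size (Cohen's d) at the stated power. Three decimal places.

d ≈ 0.206

Required noncentrality: δ = z_{0.1} + z_{0.20} = 1.282 + 0.842 = 2.123.
δ = d·√(n/2) ⇒ d = δ/√(n/2) = 2.123/√(212/2) = 0.2062.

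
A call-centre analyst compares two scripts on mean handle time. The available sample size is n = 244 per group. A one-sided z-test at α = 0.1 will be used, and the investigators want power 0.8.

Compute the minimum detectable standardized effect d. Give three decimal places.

d ≈ 0.192

Required noncentrality: δ = z_{0.1} + z_{0.20} = 1.282 + 0.842 = 2.123.
δ = d·√(n/2) ⇒ d = δ/√(n/2) = 2.123/√(244/2) = 0.1922.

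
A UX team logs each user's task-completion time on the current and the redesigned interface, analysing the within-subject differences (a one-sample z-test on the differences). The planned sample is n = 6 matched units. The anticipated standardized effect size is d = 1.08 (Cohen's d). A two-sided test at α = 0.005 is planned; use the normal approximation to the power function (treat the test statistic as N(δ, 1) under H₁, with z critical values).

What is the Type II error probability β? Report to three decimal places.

β ≈ 0.564

Noncentrality parameter: δ = d·√n = 1.08 × √6 = 2.6454
Critical value for a two-sided test at α = 0.005: z_{α/2} = 2.807.
Power = Φ(δ − 2.807) + Φ(−δ − 2.807) = Φ(-0.162) + Φ(-5.452) = 0.4358 + 0.0000 = 0.4358.
Type II error: β = 1 − power = 1 − 0.4358 = 0.5642.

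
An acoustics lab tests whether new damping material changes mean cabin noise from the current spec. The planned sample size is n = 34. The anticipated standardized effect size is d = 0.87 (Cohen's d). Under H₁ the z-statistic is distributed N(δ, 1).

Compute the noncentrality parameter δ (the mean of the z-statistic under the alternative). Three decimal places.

δ = d·√n = 0.87 × √34 = 5.0729

δ ≈ 5.073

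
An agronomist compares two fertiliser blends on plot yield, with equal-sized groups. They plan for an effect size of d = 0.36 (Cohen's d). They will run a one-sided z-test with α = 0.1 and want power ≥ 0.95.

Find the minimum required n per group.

Set Φ(δ − 1.282) = 0.95; then δ − 1.282 = Φ⁻¹(0.95) = 1.645, giving δ = 2.926.
δ = d·√(n/2) ⇒ n = 2(δ/d)² = 2 × (2.926 / 0.36)² = 132.16.
Rounding up, n = 133 per group.

n = 133 per group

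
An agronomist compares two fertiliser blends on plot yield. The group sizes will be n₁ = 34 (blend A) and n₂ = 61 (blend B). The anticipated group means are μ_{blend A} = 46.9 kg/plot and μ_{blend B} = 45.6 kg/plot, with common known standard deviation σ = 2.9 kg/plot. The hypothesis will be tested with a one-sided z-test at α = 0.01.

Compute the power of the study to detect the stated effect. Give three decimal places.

Standardized effect: d = |μ_{blend A} − μ_{blend B}| / σ = |46.9 − 45.6| / 2.9 = 0.4483
Noncentrality parameter: δ = d / √(1/n₁ + 1/n₂) = 0.4483 / √(1/34 + 1/61) = 2.0945
Critical value for a one-sided test at α = 0.01: z_α = 2.326.
Power = P(Z > 2.326 − δ) = Φ(-0.232) = 0.4083.

Power ≈ 0.408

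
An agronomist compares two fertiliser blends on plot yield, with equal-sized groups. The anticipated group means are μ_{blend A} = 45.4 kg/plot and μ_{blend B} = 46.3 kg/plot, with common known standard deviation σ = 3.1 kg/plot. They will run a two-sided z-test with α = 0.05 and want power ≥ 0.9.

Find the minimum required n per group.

Standardized effect: d = |μ_{blend A} − μ_{blend B}| / σ = |45.4 − 46.3| / 3.1 = 0.2903
For power 0.9 need Φ(δ − z_{0.025}) = 0.9, so δ = z_{0.025} + z_{0.10} = 1.960 + 1.282 = 3.242.
(Ignoring the negligible lower-tail rejection probability gives the usual closed-form inversion.)
δ = d·√(n/2) ⇒ n = 2(δ/d)² = 2 × (3.242 / 0.2903)² = 249.32.
Round up to the next whole unit.

n = 250 per group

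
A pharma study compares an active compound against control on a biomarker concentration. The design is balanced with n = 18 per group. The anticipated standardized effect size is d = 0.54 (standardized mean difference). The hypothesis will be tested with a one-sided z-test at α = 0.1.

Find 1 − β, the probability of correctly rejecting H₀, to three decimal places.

Noncentrality parameter: λ = d·√(n/2) = 0.54 × √(18/2) = 1.6200
Critical value for a one-sided test at α = 0.1: z_α = 1.282.
Power = Φ(λ − 1.282) = Φ(0.338) = 0.6325.

Power ≈ 0.632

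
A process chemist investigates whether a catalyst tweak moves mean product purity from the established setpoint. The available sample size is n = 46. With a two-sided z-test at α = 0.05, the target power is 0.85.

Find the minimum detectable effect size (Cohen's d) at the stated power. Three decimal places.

d ≈ 0.442

Required noncentrality: δ = z_{0.025} + z_{0.15} = 1.960 + 1.036 = 2.996.
(The second rejection-region term Φ(−δ − z_{α/2}) is negligible and dropped.)
δ = d·√n ⇒ d = δ/√n = 2.996/√46 = 0.4418.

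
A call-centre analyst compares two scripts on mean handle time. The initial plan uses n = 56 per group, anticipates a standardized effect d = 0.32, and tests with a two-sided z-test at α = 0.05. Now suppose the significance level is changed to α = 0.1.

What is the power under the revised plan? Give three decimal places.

Power ≈ 0.520

δ = d·√(n/2) = 0.32 × √(56/2) = 1.6933 (unchanged). New critical value: z_{0.05} = 1.645.
Revised power = Φ(δ − 1.645) + Φ(−δ − 1.645) = Φ(0.048) + Φ(-3.338) = 0.5193 + 0.0004 = 0.5197.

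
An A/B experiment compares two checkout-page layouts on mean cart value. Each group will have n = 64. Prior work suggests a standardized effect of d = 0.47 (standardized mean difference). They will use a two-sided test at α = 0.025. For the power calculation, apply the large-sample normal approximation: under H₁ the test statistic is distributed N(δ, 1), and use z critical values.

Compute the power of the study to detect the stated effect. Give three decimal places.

Noncentrality parameter: δ = d·√(n/2) = 0.47 × √(64/2) = 2.6587
Critical value for a two-sided test at α = 0.025: z_{α/2} = 2.241.
Power = Φ(δ − 2.241) + Φ(−δ − 2.241) = Φ(0.417) + Φ(-4.900) = 0.6618 + 0.0000 = 0.6618.

Power ≈ 0.662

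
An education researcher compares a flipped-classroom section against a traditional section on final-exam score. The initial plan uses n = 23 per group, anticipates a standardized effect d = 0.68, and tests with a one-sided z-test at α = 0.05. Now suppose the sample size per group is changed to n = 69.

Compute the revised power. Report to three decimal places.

With n = 69 per group: δ = d·√(n/2) = 0.68 × √(69/2) = 3.9941. Critical value z_{0.05} = 1.645.
Revised power = Φ(δ − 1.645) = Φ(2.349) = 0.9906.

Power ≈ 0.991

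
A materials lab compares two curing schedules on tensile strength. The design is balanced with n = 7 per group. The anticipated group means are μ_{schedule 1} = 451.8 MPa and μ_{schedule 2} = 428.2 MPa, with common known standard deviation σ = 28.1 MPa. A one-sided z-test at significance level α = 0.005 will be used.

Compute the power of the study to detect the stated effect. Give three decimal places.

Power ≈ 0.158

Standardized effect: d = |μ_{schedule 1} − μ_{schedule 2}| / σ = |451.8 − 428.2| / 28.1 = 0.8399
Noncentrality parameter: δ = d·√(n/2) = 0.8399 × √(7/2) = 1.5712
Critical value for a one-sided test at α = 0.005: z_α = 2.576.
Power = Φ(δ − 2.576) = Φ(-1.005) = 0.1575.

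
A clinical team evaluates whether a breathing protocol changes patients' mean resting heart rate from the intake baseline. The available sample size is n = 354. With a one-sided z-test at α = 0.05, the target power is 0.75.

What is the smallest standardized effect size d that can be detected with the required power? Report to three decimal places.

d ≈ 0.123

Need Φ(δ − 1.645) = 0.75, so δ = 1.645 + 0.674 = 2.319.
δ = d·√n ⇒ d = δ/√n = 2.319/√354 = 0.1233.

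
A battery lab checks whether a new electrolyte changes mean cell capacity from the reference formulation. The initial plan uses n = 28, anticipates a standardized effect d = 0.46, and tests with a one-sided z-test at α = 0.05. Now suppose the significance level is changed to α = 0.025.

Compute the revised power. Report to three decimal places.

Power ≈ 0.682

δ = d·√n = 0.46 × √28 = 2.4341 (unchanged). New critical value: z_{0.025} = 1.960.
Revised power = Φ(δ − 1.960) = Φ(0.474) = 0.6823.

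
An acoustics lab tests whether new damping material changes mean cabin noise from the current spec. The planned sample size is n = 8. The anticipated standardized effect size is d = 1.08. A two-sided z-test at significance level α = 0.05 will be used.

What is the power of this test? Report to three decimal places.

Power ≈ 0.863

Noncentrality parameter: δ = d·√n = 1.08 × √8 = 3.0547
Critical value for a two-sided test at α = 0.05: z_{α/2} = 1.960.
Power = Φ(δ − 1.960) + Φ(−δ − 1.960) = Φ(1.095) + Φ(-5.015) = 0.8632 + 0.0000 = 0.8632.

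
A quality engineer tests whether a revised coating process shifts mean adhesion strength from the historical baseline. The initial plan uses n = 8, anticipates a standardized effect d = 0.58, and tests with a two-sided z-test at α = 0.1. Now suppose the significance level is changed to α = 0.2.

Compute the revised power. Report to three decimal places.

δ = d·√n = 0.58 × √8 = 1.6405 (unchanged). New critical value: z_{0.1} = 1.282.
Revised power = Φ(δ − 1.282) + Φ(−δ − 1.282) = Φ(0.359) + Φ(-2.922) = 0.6402 + 0.0017 = 0.6419.

Power ≈ 0.642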